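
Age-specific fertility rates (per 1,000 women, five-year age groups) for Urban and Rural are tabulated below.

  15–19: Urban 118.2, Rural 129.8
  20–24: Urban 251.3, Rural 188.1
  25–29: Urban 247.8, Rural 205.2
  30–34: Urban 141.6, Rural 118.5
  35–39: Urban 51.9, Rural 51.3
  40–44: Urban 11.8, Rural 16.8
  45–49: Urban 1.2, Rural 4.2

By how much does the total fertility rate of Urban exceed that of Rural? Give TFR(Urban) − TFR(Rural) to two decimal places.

0.55

Urban:
  Sum of ASFRs = 118.2 + 251.3 + 247.8 + 141.6 + 51.9 + 11.8 + 1.2 = 823.8
  TFR = 5 × 823.8 / 1000 = 4.119
Rural:
  Sum of ASFRs = 129.8 + 188.1 + 205.2 + 118.5 + 51.3 + 16.8 + 4.2 = 713.9
  TFR = 5 × 713.9 / 1000 = 3.5695
Difference = 4.119 − 3.5695 = 0.5495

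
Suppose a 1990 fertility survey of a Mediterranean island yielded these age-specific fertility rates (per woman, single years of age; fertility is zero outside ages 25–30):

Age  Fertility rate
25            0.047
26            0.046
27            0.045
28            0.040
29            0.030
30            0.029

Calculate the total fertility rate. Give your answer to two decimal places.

Sum of ASFRs = 0.047 + 0.046 + 0.045 + 0.040 + 0.030 + 0.029 = 0.237
TFR = 0.237

0.24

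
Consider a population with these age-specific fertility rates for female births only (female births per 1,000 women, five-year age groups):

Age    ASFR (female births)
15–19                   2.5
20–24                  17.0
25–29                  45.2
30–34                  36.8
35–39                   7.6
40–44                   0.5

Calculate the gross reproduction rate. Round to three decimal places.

Sum of female ASFRs = 2.5 + 17.0 + 45.2 + 36.8 + 7.6 + 0.5 = 109.6
GRR = 5 × 109.6 / 1000 = 0.548

0.548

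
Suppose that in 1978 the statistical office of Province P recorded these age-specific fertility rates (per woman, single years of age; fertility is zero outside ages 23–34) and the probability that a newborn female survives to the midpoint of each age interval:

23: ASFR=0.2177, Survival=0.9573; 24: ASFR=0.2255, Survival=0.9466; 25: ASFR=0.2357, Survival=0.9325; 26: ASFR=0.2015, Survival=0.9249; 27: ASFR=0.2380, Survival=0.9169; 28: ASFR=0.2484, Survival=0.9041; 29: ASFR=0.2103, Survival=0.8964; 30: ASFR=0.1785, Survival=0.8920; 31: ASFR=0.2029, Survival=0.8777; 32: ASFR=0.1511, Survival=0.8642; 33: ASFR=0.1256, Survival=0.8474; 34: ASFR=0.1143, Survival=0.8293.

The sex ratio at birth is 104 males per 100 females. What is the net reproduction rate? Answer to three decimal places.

Proportion female at birth = 100 / (100 + 104) = 0.49020.
Survival-weighted fertility by age (1·fₓ·Sₓ):
  23: 1 × 0.2177 × 0.9573 = 0.20840
  24: 1 × 0.2255 × 0.9466 = 0.21346
  25: 1 × 0.2357 × 0.9325 = 0.21979
  26: 1 × 0.2015 × 0.9249 = 0.18637
  27: 1 × 0.2380 × 0.9169 = 0.21822
  28: 1 × 0.2484 × 0.9041 = 0.22458
  29: 1 × 0.2103 × 0.8964 = 0.18851
  30: 1 × 0.1785 × 0.8920 = 0.15922
  31: 1 × 0.2029 × 0.8777 = 0.17809
  32: 1 × 0.1511 × 0.8642 = 0.13058
  33: 1 × 0.1256 × 0.8474 = 0.10643
  34: 1 × 0.1143 × 0.8293 = 0.09479
Sum = 2.12844
NRR = 0.49020 × 2.12844 = 1.04336
NRR > 1, so each generation more than replaces itself.

1.043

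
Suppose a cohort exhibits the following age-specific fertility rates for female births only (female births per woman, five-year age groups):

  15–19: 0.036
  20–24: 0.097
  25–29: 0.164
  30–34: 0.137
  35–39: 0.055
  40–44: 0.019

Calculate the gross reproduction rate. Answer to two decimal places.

2.54

Sum of female ASFRs = 0.036 + 0.097 + 0.164 + 0.137 + 0.055 + 0.019 = 0.508
GRR = 5 × 0.508 = 2.54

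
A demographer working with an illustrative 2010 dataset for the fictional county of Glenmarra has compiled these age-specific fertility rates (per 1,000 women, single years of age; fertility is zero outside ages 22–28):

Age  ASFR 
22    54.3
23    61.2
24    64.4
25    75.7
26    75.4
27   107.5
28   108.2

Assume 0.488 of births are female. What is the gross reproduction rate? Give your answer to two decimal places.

0.27

Proportion female at birth = 0.488.
Sum of ASFRs = 54.3 + 61.2 + 64.4 + 75.7 + 75.4 + 107.5 + 108.2 = 546.7
TFR = 546.7 / 1000 = 0.5467
GRR = 0.488 × 0.5467 = 0.26679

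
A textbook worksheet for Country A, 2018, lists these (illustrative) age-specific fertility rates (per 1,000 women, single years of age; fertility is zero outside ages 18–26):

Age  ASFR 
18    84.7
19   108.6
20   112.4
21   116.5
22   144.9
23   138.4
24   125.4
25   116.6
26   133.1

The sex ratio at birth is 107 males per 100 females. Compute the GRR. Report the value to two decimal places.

Proportion female at birth = 100 / (100 + 107) = 0.48309.
Sum of ASFRs = 84.7 + 108.6 + 112.4 + 116.5 + 144.9 + 138.4 + 125.4 + 116.6 + 133.1 = 1080.6
TFR = 1080.6 / 1000 = 1.0806
GRR = 0.48309 × 1.0806 = 0.52203

0.52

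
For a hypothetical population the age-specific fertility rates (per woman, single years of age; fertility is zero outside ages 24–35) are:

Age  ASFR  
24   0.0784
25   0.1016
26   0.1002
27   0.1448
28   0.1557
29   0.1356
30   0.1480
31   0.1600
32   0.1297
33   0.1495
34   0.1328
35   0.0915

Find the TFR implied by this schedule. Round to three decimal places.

Sum of ASFRs = 0.0784 + 0.1016 + 0.1002 + 0.1448 + 0.1557 + 0.1356 + 0.1480 + 0.1600 + 0.1297 + 0.1495 + 0.1328 + 0.0915 = 1.5278
TFR = 1.5278

1.528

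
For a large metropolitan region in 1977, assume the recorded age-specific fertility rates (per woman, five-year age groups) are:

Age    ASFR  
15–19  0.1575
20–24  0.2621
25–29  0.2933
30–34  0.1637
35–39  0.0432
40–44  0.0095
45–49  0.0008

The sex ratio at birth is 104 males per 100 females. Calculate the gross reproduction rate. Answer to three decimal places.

2.280

Proportion female at birth = 100 / (100 + 104) = 0.49020.
Sum of ASFRs = 0.1575 + 0.2621 + 0.2933 + 0.1637 + 0.0432 + 0.0095 + 0.0008 = 0.9301
TFR = 5 × 0.9301 = 4.6505
GRR = 0.49020 × 4.6505 = 2.27968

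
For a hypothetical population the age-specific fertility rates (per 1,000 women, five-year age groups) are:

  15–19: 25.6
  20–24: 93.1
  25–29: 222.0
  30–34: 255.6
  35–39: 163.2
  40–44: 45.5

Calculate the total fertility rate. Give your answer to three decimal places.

Sum of ASFRs = 25.6 + 93.1 + 222.0 + 255.6 + 163.2 + 45.5 = 805.0
TFR = 5 × 805.0 / 1000 = 4.025

4.025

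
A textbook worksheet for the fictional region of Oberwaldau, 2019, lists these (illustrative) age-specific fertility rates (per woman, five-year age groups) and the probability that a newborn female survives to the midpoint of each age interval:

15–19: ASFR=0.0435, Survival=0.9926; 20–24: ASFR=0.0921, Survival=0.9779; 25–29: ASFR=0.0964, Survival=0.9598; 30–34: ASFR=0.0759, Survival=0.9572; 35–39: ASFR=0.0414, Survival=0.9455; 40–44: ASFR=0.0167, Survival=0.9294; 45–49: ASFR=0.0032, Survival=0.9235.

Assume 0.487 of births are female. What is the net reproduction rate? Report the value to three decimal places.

0.867

Proportion female at birth = 0.487.
Weighting each age-specific rate by interval width and survival:
  15–19: 5 × 0.0435 × 0.9926 = 0.21589
  20–24: 5 × 0.0921 × 0.9779 = 0.45032
  25–29: 5 × 0.0964 × 0.9598 = 0.46262
  30–34: 5 × 0.0759 × 0.9572 = 0.36326
  35–39: 5 × 0.0414 × 0.9455 = 0.19572
  40–44: 5 × 0.0167 × 0.9294 = 0.07760
  45–49: 5 × 0.0032 × 0.9235 = 0.01478
Sum = 1.78019
NRR = 0.487 × 1.78019 = 0.86695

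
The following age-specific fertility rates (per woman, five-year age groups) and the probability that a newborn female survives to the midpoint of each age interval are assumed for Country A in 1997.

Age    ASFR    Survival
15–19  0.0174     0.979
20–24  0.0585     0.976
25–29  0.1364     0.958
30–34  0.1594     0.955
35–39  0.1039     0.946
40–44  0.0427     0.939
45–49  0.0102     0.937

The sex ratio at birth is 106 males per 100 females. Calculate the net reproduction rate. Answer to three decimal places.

1.226

Proportion female at birth = 100 / (100 + 106) = 0.48544.
Weighting each age-specific rate by interval width and survival:
  15–19: 5 × 0.0174 × 0.979 = 0.08517
  20–24: 5 × 0.0585 × 0.976 = 0.28548
  25–29: 5 × 0.1364 × 0.958 = 0.65336
  30–34: 5 × 0.1594 × 0.955 = 0.76114
  35–39: 5 × 0.1039 × 0.946 = 0.49145
  40–44: 5 × 0.0427 × 0.939 = 0.20048
  45–49: 5 × 0.0102 × 0.937 = 0.04779
Sum = 2.52487
NRR = 0.48544 × 2.52487 = 1.22567
An NRR exceeding 1 indicates intrinsic growth under these rates.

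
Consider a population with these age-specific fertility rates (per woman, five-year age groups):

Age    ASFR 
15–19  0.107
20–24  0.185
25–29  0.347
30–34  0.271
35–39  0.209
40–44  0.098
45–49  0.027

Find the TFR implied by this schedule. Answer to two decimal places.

6.22

Sum of ASFRs = 0.107 + 0.185 + 0.347 + 0.271 + 0.209 + 0.098 + 0.027 = 1.244
TFR = 5 × 1.244 = 6.22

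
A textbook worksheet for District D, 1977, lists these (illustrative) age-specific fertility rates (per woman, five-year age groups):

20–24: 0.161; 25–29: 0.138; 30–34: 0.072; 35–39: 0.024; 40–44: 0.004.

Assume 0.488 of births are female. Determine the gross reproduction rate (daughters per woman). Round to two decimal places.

0.97

Proportion female at birth = 0.488.
Sum of ASFRs = 0.161 + 0.138 + 0.072 + 0.024 + 0.004 = 0.399
TFR = 5 × 0.399 = 1.995
GRR = 0.488 × 1.995 = 0.97356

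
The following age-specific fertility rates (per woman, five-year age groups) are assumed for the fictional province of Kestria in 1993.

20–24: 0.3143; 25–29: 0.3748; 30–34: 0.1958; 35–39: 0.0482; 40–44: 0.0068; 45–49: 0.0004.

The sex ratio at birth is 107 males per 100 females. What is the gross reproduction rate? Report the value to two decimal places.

Proportion female at birth = 100 / (100 + 107) = 0.48309.
Sum of ASFRs = 0.3143 + 0.3748 + 0.1958 + 0.0482 + 0.0068 + 0.0004 = 0.9403
TFR = 5 × 0.9403 = 4.7015
GRR = 0.48309 × 4.7015 = 2.27125

2.27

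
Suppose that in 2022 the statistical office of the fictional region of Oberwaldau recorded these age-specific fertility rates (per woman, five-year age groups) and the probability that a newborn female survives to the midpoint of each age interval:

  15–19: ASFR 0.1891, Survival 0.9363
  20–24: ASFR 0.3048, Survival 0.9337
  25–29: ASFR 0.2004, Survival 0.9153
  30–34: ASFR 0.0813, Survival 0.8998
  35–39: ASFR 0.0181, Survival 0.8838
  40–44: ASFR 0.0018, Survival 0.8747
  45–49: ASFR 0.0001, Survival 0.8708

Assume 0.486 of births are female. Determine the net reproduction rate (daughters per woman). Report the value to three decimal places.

Proportion female at birth = 0.486.
Each age group contributes 5 × ASFR × survival:
  15–19: 5 × 0.1891 × 0.9363 = 0.88527
  20–24: 5 × 0.3048 × 0.9337 = 1.42296
  25–29: 5 × 0.2004 × 0.9153 = 0.91713
  30–34: 5 × 0.0813 × 0.8998 = 0.36577
  35–39: 5 × 0.0181 × 0.8838 = 0.07998
  40–44: 5 × 0.0018 × 0.8747 = 0.00787
  45–49: 5 × 0.0001 × 0.8708 = 0.00044
Sum = 3.67942
NRR = 0.486 × 3.67942 = 1.78820
With NRR above 1 the population is above replacement fertility.

1.788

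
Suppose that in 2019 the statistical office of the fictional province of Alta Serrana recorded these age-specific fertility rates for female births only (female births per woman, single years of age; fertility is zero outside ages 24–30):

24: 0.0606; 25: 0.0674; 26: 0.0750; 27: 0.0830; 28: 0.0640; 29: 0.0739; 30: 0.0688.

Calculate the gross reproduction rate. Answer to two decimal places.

0.49

Sum of female ASFRs = 0.0606 + 0.0674 + 0.0750 + 0.0830 + 0.0640 + 0.0739 + 0.0688 = 0.4927
GRR = 0.4927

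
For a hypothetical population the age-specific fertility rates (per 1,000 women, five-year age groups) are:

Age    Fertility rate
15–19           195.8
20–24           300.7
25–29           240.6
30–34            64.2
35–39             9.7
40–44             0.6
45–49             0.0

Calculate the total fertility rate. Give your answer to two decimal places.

4.06

Sum of ASFRs = 195.8 + 300.7 + 240.6 + 64.2 + 9.7 + 0.6 + 0.0 = 811.6
TFR = 5 × 811.6 / 1000 = 4.058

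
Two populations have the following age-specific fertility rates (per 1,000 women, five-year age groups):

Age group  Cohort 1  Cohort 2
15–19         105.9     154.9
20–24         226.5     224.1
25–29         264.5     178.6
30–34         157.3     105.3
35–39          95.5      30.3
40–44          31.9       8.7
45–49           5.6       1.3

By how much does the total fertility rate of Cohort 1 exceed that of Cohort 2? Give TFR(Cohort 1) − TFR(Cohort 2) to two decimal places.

Cohort 1:
  Sum of ASFRs = 105.9 + 226.5 + 264.5 + 157.3 + 95.5 + 31.9 + 5.6 = 887.2
  TFR = 5 × 887.2 / 1000 = 4.436
Cohort 2:
  Sum of ASFRs = 154.9 + 224.1 + 178.6 + 105.3 + 30.3 + 8.7 + 1.3 = 703.2
  TFR = 5 × 703.2 / 1000 = 3.516
Difference = 4.436 − 3.516 = 0.92

0.92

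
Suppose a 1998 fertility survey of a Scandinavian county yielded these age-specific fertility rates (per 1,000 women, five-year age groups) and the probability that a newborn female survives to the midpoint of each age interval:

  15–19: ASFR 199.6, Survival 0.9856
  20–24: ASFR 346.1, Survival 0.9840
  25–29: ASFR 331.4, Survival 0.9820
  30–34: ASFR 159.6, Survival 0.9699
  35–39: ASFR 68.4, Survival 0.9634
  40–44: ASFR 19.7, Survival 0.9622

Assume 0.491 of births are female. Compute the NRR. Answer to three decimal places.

Proportion female at birth = 0.491.
Per-age-group product (5 × ASFR × survival probability):
  15–19: 5 × 199.6/1000 × 0.9856 = 0.98363
  20–24: 5 × 346.1/1000 × 0.9840 = 1.70281
  25–29: 5 × 331.4/1000 × 0.9820 = 1.62717
  30–34: 5 × 159.6/1000 × 0.9699 = 0.77398
  35–39: 5 × 68.4/1000 × 0.9634 = 0.32948
  40–44: 5 × 19.7/1000 × 0.9622 = 0.09478
Sum = 5.51185
NRR = 0.491 × 5.51185 = 2.70632

2.706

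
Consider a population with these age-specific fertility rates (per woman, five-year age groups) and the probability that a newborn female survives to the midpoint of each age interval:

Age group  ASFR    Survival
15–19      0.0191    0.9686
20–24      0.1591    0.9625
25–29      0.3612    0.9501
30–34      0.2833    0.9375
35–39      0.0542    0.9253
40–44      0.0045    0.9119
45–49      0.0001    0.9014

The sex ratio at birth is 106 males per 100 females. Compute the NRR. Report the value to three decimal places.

2.026

Proportion female at birth = 100 / (100 + 106) = 0.48544.
Per-age-group product (5 × ASFR × survival probability):
  15–19: 5 × 0.0191 × 0.9686 = 0.09250
  20–24: 5 × 0.1591 × 0.9625 = 0.76567
  25–29: 5 × 0.3612 × 0.9501 = 1.71588
  30–34: 5 × 0.2833 × 0.9375 = 1.32797
  35–39: 5 × 0.0542 × 0.9253 = 0.25076
  40–44: 5 × 0.0045 × 0.9119 = 0.02052
  45–49: 5 × 0.0001 × 0.9014 = 0.00045
Sum = 4.17375
NRR = 0.48544 × 4.17375 = 2.02611
NRR > 1, so each generation more than replaces itself.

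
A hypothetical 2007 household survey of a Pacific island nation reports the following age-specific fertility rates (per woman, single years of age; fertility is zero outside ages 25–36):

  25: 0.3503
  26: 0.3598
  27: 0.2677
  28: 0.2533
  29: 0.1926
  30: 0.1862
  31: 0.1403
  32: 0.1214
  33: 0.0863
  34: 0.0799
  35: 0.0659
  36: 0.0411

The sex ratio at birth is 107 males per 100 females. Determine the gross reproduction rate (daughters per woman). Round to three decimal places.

Proportion female at birth = 100 / (100 + 107) = 0.48309.
Sum of ASFRs = 0.3503 + 0.3598 + 0.2677 + 0.2533 + 0.1926 + 0.1862 + 0.1403 + 0.1214 + 0.0863 + 0.0799 + 0.0659 + 0.0411 = 2.1448
TFR = 2.1448
GRR = 0.48309 × 2.1448 = 1.03613

1.036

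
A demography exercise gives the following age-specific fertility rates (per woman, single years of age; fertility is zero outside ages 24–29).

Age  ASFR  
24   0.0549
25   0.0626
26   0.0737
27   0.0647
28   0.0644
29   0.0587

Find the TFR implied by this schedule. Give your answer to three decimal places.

Sum of ASFRs = 0.0549 + 0.0626 + 0.0737 + 0.0647 + 0.0644 + 0.0587 = 0.3790
TFR = 0.379

0.379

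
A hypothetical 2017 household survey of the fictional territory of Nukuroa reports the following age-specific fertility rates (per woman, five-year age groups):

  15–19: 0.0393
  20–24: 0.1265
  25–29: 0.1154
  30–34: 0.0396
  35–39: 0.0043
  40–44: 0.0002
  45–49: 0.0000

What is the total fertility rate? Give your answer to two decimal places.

Sum of ASFRs = 0.0393 + 0.1265 + 0.1154 + 0.0396 + 0.0043 + 0.0002 + 0.0000 = 0.3253
TFR = 5 × 0.3253 = 1.6265

1.63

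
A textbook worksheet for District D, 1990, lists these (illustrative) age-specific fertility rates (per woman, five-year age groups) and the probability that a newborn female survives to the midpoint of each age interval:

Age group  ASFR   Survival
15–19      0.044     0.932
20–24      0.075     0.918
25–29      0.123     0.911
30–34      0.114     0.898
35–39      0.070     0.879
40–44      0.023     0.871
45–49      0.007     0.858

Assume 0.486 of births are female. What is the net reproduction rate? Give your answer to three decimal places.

Proportion female at birth = 0.486.
Each age group contributes 5 × ASFR × survival:
  15–19: 5 × 0.044 × 0.932 = 0.20504
  20–24: 5 × 0.075 × 0.918 = 0.34425
  25–29: 5 × 0.123 × 0.911 = 0.56027
  30–34: 5 × 0.114 × 0.898 = 0.51186
  35–39: 5 × 0.070 × 0.879 = 0.30765
  40–44: 5 × 0.023 × 0.871 = 0.10017
  45–49: 5 × 0.007 × 0.858 = 0.03003
Sum = 2.05927
NRR = 0.486 × 2.05927 = 1.00081

1.001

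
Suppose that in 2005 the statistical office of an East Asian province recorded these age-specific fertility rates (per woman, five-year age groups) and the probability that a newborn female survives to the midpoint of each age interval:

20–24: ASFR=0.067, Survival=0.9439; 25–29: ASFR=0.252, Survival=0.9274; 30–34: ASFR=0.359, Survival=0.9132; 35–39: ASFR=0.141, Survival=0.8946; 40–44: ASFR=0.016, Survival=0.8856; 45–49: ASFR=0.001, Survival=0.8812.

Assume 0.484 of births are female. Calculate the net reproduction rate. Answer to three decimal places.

1.854

Proportion female at birth = 0.484.
Weighting each age-specific rate by interval width and survival:
  20–24: 5 × 0.067 × 0.9439 = 0.31621
  25–29: 5 × 0.252 × 0.9274 = 1.16852
  30–34: 5 × 0.359 × 0.9132 = 1.63919
  35–39: 5 × 0.141 × 0.8946 = 0.63069
  40–44: 5 × 0.016 × 0.8856 = 0.07085
  45–49: 5 × 0.001 × 0.8812 = 0.00441
Sum = 3.82987
NRR = 0.484 × 3.82987 = 1.85366
An NRR exceeding 1 indicates intrinsic growth under these rates.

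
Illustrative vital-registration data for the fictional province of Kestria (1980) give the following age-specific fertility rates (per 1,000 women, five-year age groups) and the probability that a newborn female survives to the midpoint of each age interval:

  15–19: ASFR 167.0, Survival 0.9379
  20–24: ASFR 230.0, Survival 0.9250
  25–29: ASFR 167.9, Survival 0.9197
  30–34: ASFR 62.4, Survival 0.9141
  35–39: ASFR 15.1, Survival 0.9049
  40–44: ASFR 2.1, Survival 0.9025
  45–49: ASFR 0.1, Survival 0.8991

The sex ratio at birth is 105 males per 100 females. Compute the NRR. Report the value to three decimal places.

Proportion female at birth = 100 / (100 + 105) = 0.48780.
Survival-weighted fertility by age (5·fₓ·Sₓ):
  15–19: 5 × 167.0/1000 × 0.9379 = 0.78315
  20–24: 5 × 230.0/1000 × 0.9250 = 1.06375
  25–29: 5 × 167.9/1000 × 0.9197 = 0.77209
  30–34: 5 × 62.4/1000 × 0.9141 = 0.28520
  35–39: 5 × 15.1/1000 × 0.9049 = 0.06832
  40–44: 5 × 2.1/1000 × 0.9025 = 0.00948
  45–49: 5 × 0.1/1000 × 0.8991 = 0.00045
Sum = 2.98244
NRR = 0.48780 × 2.98244 = 1.45483
An NRR exceeding 1 indicates intrinsic growth under these rates.

1.455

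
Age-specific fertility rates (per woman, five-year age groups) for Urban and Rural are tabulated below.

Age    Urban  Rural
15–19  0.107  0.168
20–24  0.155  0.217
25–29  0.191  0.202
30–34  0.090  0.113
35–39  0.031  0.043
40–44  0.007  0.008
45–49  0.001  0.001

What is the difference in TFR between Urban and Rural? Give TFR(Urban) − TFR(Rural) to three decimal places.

Urban:
  Sum of ASFRs = 0.107 + 0.155 + 0.191 + 0.090 + 0.031 + 0.007 + 0.001 = 0.582
  TFR = 5 × 0.582 = 2.91
Rural:
  Sum of ASFRs = 0.168 + 0.217 + 0.202 + 0.113 + 0.043 + 0.008 + 0.001 = 0.752
  TFR = 5 × 0.752 = 3.76
Difference = 2.91 − 3.76 = -0.85

-0.850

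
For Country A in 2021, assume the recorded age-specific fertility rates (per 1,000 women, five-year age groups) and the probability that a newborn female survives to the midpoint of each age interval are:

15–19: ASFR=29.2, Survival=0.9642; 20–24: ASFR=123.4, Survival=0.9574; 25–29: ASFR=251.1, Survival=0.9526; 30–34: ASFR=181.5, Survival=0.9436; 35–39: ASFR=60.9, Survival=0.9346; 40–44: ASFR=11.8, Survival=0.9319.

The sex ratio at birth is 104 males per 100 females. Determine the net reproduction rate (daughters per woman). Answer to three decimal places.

1.531

Proportion female at birth = 100 / (100 + 104) = 0.49020.
Per-age-group product (5 × ASFR × survival probability):
  15–19: 5 × 29.2/1000 × 0.9642 = 0.14077
  20–24: 5 × 123.4/1000 × 0.9574 = 0.59072
  25–29: 5 × 251.1/1000 × 0.9526 = 1.19599
  30–34: 5 × 181.5/1000 × 0.9436 = 0.85632
  35–39: 5 × 60.9/1000 × 0.9346 = 0.28459
  40–44: 5 × 11.8/1000 × 0.9319 = 0.05498
Sum = 3.12337
NRR = 0.49020 × 3.12337 = 1.53108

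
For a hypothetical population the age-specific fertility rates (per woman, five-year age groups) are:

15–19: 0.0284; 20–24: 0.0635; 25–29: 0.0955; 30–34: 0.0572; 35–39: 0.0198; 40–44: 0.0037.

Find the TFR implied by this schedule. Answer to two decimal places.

1.34

Sum of ASFRs = 0.0284 + 0.0635 + 0.0955 + 0.0572 + 0.0198 + 0.0037 = 0.2681
TFR = 5 × 0.2681 = 1.3405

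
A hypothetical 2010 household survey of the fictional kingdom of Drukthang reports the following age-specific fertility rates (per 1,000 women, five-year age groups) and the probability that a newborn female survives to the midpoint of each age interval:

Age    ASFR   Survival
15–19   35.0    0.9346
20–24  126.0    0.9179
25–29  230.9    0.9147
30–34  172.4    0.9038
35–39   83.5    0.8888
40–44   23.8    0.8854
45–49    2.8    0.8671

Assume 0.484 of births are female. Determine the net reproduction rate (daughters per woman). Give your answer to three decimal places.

1.484

Proportion female at birth = 0.484.
Each age group contributes 5 × ASFR × survival:
  15–19: 5 × 35.0/1000 × 0.9346 = 0.16356
  20–24: 5 × 126.0/1000 × 0.9179 = 0.57828
  25–29: 5 × 230.9/1000 × 0.9147 = 1.05602
  30–34: 5 × 172.4/1000 × 0.9038 = 0.77908
  35–39: 5 × 83.5/1000 × 0.8888 = 0.37107
  40–44: 5 × 23.8/1000 × 0.8854 = 0.10536
  45–49: 5 × 2.8/1000 × 0.8671 = 0.01214
Sum = 3.06551
NRR = 0.484 × 3.06551 = 1.48371
An NRR exceeding 1 indicates intrinsic growth under these rates.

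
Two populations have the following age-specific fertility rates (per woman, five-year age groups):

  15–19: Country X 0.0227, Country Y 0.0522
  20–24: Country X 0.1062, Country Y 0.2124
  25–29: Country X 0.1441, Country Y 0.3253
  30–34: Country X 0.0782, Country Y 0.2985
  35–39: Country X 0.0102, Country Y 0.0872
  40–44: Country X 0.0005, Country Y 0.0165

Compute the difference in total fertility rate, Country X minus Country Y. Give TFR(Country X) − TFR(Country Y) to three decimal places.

-3.151

Country X:
  Sum of ASFRs = 0.0227 + 0.1062 + 0.1441 + 0.0782 + 0.0102 + 0.0005 = 0.3619
  TFR = 5 × 0.3619 = 1.8095
Country Y:
  Sum of ASFRs = 0.0522 + 0.2124 + 0.3253 + 0.2985 + 0.0872 + 0.0165 = 0.9921
  TFR = 5 × 0.9921 = 4.9605
Difference = 1.8095 − 4.9605 = -3.151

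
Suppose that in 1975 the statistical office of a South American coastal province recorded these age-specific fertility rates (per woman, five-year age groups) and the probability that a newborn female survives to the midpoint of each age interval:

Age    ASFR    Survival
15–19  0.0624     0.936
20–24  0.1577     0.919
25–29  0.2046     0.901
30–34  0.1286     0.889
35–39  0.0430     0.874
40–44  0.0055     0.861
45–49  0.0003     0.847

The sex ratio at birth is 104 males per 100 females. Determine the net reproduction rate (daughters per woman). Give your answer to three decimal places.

Proportion female at birth = 100 / (100 + 104) = 0.49020.
Per-age-group product (5 × ASFR × survival probability):
  15–19: 5 × 0.0624 × 0.936 = 0.29203
  20–24: 5 × 0.1577 × 0.919 = 0.72463
  25–29: 5 × 0.2046 × 0.901 = 0.92172
  30–34: 5 × 0.1286 × 0.889 = 0.57163
  35–39: 5 × 0.0430 × 0.874 = 0.18791
  40–44: 5 × 0.0055 × 0.861 = 0.02368
  45–49: 5 × 0.0003 × 0.847 = 0.00127
Sum = 2.72287
NRR = 0.49020 × 2.72287 = 1.33475

1.335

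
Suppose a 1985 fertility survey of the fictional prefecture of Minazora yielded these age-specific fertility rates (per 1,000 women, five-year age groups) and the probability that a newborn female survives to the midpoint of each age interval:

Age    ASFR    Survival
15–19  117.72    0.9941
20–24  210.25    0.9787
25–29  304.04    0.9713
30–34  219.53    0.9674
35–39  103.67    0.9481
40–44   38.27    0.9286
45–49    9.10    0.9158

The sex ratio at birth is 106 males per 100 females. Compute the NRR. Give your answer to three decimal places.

Proportion female at birth = 100 / (100 + 106) = 0.48544.
Per-age-group product (5 × ASFR × survival probability):
  15–19: 5 × 117.72/1000 × 0.9941 = 0.58513
  20–24: 5 × 210.25/1000 × 0.9787 = 1.02886
  25–29: 5 × 304.04/1000 × 0.9713 = 1.47657
  30–34: 5 × 219.53/1000 × 0.9674 = 1.06187
  35–39: 5 × 103.67/1000 × 0.9481 = 0.49145
  40–44: 5 × 38.27/1000 × 0.9286 = 0.17769
  45–49: 5 × 9.10/1000 × 0.9158 = 0.04167
Sum = 4.86324
NRR = 0.48544 × 4.86324 = 2.36081

2.361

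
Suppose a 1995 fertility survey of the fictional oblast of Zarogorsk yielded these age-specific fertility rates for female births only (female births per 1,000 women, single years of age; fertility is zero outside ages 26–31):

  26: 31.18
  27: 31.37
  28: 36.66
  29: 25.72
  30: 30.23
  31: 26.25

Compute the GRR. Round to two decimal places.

Sum of female ASFRs = 31.18 + 31.37 + 36.66 + 25.72 + 30.23 + 26.25 = 181.41
GRR = 181.41 / 1000 = 0.18141

0.18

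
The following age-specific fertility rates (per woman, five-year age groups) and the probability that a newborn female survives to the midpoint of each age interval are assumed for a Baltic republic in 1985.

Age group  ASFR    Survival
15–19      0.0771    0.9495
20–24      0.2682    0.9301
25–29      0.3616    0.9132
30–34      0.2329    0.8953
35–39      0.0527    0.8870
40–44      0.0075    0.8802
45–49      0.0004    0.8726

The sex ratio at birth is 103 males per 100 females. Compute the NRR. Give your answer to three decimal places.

2.254

Proportion female at birth = 100 / (100 + 103) = 0.49261.
Per-age-group product (5 × ASFR × survival probability):
  15–19: 5 × 0.0771 × 0.9495 = 0.36603
  20–24: 5 × 0.2682 × 0.9301 = 1.24726
  25–29: 5 × 0.3616 × 0.9132 = 1.65107
  30–34: 5 × 0.2329 × 0.8953 = 1.04258
  35–39: 5 × 0.0527 × 0.8870 = 0.23372
  40–44: 5 × 0.0075 × 0.8802 = 0.03301
  45–49: 5 × 0.0004 × 0.8726 = 0.00175
Sum = 4.57542
NRR = 0.49261 × 4.57542 = 2.25390
With NRR above 1 the population is above replacement fertility.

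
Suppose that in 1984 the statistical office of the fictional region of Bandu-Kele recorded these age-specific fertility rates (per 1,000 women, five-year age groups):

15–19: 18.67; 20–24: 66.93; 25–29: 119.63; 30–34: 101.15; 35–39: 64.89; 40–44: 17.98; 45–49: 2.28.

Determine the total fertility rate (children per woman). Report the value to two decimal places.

Sum of ASFRs = 18.67 + 66.93 + 119.63 + 101.15 + 64.89 + 17.98 + 2.28 = 391.53
TFR = 5 × 391.53 / 1000 = 1.95765

1.96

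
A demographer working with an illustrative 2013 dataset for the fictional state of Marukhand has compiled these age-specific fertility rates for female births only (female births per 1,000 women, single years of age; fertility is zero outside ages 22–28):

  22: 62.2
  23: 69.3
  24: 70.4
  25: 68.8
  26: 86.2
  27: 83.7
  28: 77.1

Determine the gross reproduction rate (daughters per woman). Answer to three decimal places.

0.518

Sum of female ASFRs = 62.2 + 69.3 + 70.4 + 68.8 + 86.2 + 83.7 + 77.1 = 517.7
GRR = 517.7 / 1000 = 0.5177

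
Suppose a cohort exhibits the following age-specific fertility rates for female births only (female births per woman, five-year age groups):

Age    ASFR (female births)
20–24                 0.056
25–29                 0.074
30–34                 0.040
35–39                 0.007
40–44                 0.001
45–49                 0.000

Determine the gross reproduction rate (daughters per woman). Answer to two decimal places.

0.89

Sum of female ASFRs = 0.056 + 0.074 + 0.040 + 0.007 + 0.001 + 0.000 = 0.178
GRR = 5 × 0.178 = 0.89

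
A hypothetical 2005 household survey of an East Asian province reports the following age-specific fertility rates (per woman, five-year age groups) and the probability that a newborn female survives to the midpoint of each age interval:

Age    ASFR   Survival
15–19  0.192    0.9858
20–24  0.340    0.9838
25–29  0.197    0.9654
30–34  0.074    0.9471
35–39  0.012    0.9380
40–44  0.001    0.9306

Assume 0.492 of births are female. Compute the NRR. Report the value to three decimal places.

1.959

Proportion female at birth = 0.492.
Survival-weighted fertility by age (5·fₓ·Sₓ):
  15–19: 5 × 0.192 × 0.9858 = 0.94637
  20–24: 5 × 0.340 × 0.9838 = 1.67246
  25–29: 5 × 0.197 × 0.9654 = 0.95092
  30–34: 5 × 0.074 × 0.9471 = 0.35043
  35–39: 5 × 0.012 × 0.9380 = 0.05628
  40–44: 5 × 0.001 × 0.9306 = 0.00465
Sum = 3.98111
NRR = 0.492 × 3.98111 = 1.95871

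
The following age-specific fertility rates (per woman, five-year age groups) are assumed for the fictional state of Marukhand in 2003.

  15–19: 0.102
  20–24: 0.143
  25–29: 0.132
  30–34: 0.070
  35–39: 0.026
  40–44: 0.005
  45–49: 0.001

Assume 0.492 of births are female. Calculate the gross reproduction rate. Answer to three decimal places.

1.178

Proportion female at birth = 0.492.
Sum of ASFRs = 0.102 + 0.143 + 0.132 + 0.070 + 0.026 + 0.005 + 0.001 = 0.479
TFR = 5 × 0.479 = 2.395
GRR = 0.492 × 2.395 = 1.17834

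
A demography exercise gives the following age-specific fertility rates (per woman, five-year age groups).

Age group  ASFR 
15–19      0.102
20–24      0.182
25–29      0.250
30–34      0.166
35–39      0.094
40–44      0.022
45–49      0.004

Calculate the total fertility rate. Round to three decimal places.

Sum of ASFRs = 0.102 + 0.182 + 0.250 + 0.166 + 0.094 + 0.022 + 0.004 = 0.820
TFR = 5 × 0.820 = 4.1

4.100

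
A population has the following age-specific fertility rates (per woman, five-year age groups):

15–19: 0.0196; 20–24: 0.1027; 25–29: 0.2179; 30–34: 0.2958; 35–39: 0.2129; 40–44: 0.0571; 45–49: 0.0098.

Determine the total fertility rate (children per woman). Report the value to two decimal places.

Sum of ASFRs = 0.0196 + 0.1027 + 0.2179 + 0.2958 + 0.2129 + 0.0571 + 0.0098 = 0.9158
TFR = 5 × 0.9158 = 4.579

4.58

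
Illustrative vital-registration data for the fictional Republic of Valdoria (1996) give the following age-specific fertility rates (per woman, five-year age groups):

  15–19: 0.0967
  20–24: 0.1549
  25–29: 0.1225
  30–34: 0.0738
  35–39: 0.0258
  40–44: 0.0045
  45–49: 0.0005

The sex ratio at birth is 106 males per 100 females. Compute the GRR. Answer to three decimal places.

Proportion female at birth = 100 / (100 + 106) = 0.48544.
Sum of ASFRs = 0.0967 + 0.1549 + 0.1225 + 0.0738 + 0.0258 + 0.0045 + 0.0005 = 0.4787
TFR = 5 × 0.4787 = 2.3935
GRR = 0.48544 × 2.3935 = 1.16190

1.162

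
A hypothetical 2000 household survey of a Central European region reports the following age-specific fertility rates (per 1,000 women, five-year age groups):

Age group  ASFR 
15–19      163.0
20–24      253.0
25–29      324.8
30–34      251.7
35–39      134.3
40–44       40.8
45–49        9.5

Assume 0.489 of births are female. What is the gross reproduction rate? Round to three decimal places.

Proportion female at birth = 0.489.
Sum of ASFRs = 163.0 + 253.0 + 324.8 + 251.7 + 134.3 + 40.8 + 9.5 = 1177.1
TFR = 5 × 1177.1 / 1000 = 5.8855
GRR = 0.489 × 5.8855 = 2.87801

2.878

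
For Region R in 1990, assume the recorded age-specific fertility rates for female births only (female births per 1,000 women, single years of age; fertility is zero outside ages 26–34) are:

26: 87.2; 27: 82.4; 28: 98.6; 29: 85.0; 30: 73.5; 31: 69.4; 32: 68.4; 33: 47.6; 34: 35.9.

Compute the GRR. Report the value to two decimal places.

0.65

Sum of female ASFRs = 87.2 + 82.4 + 98.6 + 85.0 + 73.5 + 69.4 + 68.4 + 47.6 + 35.9 = 648.0
GRR = 648.0 / 1000 = 0.648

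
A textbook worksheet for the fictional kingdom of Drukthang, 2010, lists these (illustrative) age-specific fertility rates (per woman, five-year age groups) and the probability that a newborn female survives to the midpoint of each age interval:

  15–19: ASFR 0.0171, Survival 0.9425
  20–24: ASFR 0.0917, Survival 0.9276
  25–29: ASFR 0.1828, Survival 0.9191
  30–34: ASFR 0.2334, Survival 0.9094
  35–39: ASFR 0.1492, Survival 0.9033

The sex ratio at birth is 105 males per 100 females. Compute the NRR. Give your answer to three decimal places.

Proportion female at birth = 100 / (100 + 105) = 0.48780.
Per-age-group product (5 × ASFR × survival probability):
  15–19: 5 × 0.0171 × 0.9425 = 0.08058
  20–24: 5 × 0.0917 × 0.9276 = 0.42530
  25–29: 5 × 0.1828 × 0.9191 = 0.84006
  30–34: 5 × 0.2334 × 0.9094 = 1.06127
  35–39: 5 × 0.1492 × 0.9033 = 0.67386
Sum = 3.08107
NRR = 0.48780 × 3.08107 = 1.50295

1.503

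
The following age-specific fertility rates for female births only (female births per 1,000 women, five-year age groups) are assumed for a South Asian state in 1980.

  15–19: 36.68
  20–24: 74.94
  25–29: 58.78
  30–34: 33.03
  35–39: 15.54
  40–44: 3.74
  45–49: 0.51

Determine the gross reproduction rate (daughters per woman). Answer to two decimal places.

1.12

Sum of female ASFRs = 36.68 + 74.94 + 58.78 + 33.03 + 15.54 + 3.74 + 0.51 = 223.22
GRR = 5 × 223.22 / 1000 = 1.1161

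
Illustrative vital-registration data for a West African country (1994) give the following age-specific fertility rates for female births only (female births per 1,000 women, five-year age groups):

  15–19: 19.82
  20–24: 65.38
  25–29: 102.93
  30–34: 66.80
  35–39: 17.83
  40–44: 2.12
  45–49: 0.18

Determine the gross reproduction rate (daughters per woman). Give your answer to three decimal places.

Sum of female ASFRs = 19.82 + 65.38 + 102.93 + 66.80 + 17.83 + 2.12 + 0.18 = 275.06
GRR = 5 × 275.06 / 1000 = 1.3753

1.375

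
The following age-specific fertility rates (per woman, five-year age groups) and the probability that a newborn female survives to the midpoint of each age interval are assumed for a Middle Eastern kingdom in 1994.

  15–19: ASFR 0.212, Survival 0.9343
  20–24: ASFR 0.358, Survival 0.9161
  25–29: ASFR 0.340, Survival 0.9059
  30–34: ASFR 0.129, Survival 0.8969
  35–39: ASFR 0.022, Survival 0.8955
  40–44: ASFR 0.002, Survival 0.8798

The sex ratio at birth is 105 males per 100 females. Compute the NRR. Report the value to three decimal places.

2.369

Proportion female at birth = 100 / (100 + 105) = 0.48780.
Weighting each age-specific rate by interval width and survival:
  15–19: 5 × 0.212 × 0.9343 = 0.99036
  20–24: 5 × 0.358 × 0.9161 = 1.63982
  25–29: 5 × 0.340 × 0.9059 = 1.54003
  30–34: 5 × 0.129 × 0.8969 = 0.57850
  35–39: 5 × 0.022 × 0.8955 = 0.09851
  40–44: 5 × 0.002 × 0.8798 = 0.00880
Sum = 4.85602
NRR = 0.48780 × 4.85602 = 2.36877
NRR > 1, so each generation more than replaces itself.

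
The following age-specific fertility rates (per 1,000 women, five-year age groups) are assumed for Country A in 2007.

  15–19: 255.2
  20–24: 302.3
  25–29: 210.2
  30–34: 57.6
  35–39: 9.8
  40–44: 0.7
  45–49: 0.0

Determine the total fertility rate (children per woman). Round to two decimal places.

4.18

Sum of ASFRs = 255.2 + 302.3 + 210.2 + 57.6 + 9.8 + 0.7 + 0.0 = 835.8
TFR = 5 × 835.8 / 1000 = 4.179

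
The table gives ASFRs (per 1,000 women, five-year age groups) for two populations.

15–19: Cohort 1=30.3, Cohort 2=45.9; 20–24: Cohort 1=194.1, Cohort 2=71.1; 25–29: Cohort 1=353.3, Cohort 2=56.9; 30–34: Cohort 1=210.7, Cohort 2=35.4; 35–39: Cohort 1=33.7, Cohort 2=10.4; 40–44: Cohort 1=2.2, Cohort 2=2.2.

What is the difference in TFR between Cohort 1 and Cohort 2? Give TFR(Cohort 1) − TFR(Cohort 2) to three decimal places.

3.012

Cohort 1:
  Sum of ASFRs = 30.3 + 194.1 + 353.3 + 210.7 + 33.7 + 2.2 = 824.3
  TFR = 5 × 824.3 / 1000 = 4.1215
Cohort 2:
  Sum of ASFRs = 45.9 + 71.1 + 56.9 + 35.4 + 10.4 + 2.2 = 221.9
  TFR = 5 × 221.9 / 1000 = 1.1095
Difference = 4.1215 − 1.1095 = 3.012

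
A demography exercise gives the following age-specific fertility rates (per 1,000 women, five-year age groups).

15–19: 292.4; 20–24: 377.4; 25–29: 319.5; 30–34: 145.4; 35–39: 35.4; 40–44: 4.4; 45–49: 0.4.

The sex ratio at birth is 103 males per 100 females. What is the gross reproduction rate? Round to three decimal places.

Proportion female at birth = 100 / (100 + 103) = 0.49261.
Sum of ASFRs = 292.4 + 377.4 + 319.5 + 145.4 + 35.4 + 4.4 + 0.4 = 1174.9
TFR = 5 × 1174.9 / 1000 = 5.8745
GRR = 0.49261 × 5.8745 = 2.89384

2.894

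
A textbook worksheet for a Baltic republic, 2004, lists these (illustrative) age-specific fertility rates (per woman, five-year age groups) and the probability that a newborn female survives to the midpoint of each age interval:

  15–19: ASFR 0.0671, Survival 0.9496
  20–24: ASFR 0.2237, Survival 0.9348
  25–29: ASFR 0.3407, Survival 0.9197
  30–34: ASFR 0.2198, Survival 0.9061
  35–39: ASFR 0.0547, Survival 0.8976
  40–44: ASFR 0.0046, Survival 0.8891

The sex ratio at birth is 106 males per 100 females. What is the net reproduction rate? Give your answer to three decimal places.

Proportion female at birth = 100 / (100 + 106) = 0.48544.
Each age group contributes 5 × ASFR × survival:
  15–19: 5 × 0.0671 × 0.9496 = 0.31859
  20–24: 5 × 0.2237 × 0.9348 = 1.04557
  25–29: 5 × 0.3407 × 0.9197 = 1.56671
  30–34: 5 × 0.2198 × 0.9061 = 0.99580
  35–39: 5 × 0.0547 × 0.8976 = 0.24549
  40–44: 5 × 0.0046 × 0.8891 = 0.02045
Sum = 4.19261
NRR = 0.48544 × 4.19261 = 2.03526

2.035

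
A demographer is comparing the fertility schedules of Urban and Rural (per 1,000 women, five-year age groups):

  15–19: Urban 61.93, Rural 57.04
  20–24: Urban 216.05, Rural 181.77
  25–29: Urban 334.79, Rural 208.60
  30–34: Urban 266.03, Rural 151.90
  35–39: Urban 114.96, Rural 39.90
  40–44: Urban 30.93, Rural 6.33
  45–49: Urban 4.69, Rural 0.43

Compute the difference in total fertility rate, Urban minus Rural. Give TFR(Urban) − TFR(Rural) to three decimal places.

1.917

Urban:
  Sum of ASFRs = 61.93 + 216.05 + 334.79 + 266.03 + 114.96 + 30.93 + 4.69 = 1029.38
  TFR = 5 × 1029.38 / 1000 = 5.1469
Rural:
  Sum of ASFRs = 57.04 + 181.77 + 208.60 + 151.90 + 39.90 + 6.33 + 0.43 = 645.97
  TFR = 5 × 645.97 / 1000 = 3.22985
Difference = 5.1469 − 3.22985 = 1.91705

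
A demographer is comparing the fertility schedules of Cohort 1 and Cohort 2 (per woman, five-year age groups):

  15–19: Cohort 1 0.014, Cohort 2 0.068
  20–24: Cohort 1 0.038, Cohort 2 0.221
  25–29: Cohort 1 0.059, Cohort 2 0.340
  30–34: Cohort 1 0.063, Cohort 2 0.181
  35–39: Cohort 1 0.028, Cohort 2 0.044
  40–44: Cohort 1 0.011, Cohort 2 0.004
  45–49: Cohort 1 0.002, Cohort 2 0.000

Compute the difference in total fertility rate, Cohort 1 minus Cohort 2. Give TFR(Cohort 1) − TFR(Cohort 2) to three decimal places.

-3.215

Cohort 1:
  Sum of ASFRs = 0.014 + 0.038 + 0.059 + 0.063 + 0.028 + 0.011 + 0.002 = 0.215
  TFR = 5 × 0.215 = 1.075
Cohort 2:
  Sum of ASFRs = 0.068 + 0.221 + 0.340 + 0.181 + 0.044 + 0.004 + 0.000 = 0.858
  TFR = 5 × 0.858 = 4.29
Difference = 1.075 − 4.29 = -3.215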